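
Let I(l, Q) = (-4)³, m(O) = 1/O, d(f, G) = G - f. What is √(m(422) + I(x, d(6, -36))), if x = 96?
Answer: I*√11396954/422 ≈ 7.9999*I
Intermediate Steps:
I(l, Q) = -64
√(m(422) + I(x, d(6, -36))) = √(1/422 - 64) = √(-27007/422) = I*√11396954/422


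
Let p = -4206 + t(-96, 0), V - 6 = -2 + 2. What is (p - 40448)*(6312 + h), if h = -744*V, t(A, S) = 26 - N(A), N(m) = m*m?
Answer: -99503712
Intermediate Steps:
N(m) = m²
V = 6 (V = 6 + (-2 + 2) = 6 + 0 = 6)
t(A, S) = 26 - A²
h = -4464 (h = -744*6 = -4464)
p = -13396 (p = -4206 + (26 - 1*(-96)²) = -4206 + (26 - 1*9216) = -4206 + (26 - 9216) = -4206 - 9190 = -13396)
(p - 40448)*(6312 + h) = (-13396 - 40448)*(6312 - 4464) = -53844*1848 = -99503712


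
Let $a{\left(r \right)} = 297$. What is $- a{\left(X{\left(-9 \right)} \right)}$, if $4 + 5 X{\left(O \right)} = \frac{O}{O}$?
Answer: $-297$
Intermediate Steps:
$X{\left(O \right)} = - \frac{3}{5}$ ($X{\left(O \right)} = - \frac{4}{5} + \frac{O \frac{1}{O}}{5} = - \frac{4}{5} + \frac{1}{5} \cdot 1 = - \frac{4}{5} + \frac{1}{5} = - \frac{3}{5}$)
$- a{\left(X{\left(-9 \right)} \right)} = \left(-1\right) 297 = -297$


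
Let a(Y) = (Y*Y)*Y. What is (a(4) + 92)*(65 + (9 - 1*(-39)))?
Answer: 17628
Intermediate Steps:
a(Y) = Y³ (a(Y) = Y²*Y = Y³)
(a(4) + 92)*(65 + (9 - 1*(-39))) = (4³ + 92)*(65 + (9 - 1*(-39))) = (64 + 92)*(65 + (9 + 39)) = 156*(65 + 48) = 156*113 = 17628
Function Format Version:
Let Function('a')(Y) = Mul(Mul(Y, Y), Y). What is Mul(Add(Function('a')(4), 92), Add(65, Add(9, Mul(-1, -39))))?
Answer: 17628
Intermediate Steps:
Function('a')(Y) = Pow(Y, 3) (Function('a')(Y) = Mul(Pow(Y, 2), Y) = Pow(Y, 3))
Mul(Add(Function('a')(4), 92), Add(65, Add(9, Mul(-1, -39)))) = Mul(Add(Pow(4, 3), 92), Add(65, Add(9, Mul(-1, -39)))) = Mul(Add(64, 92), Add(65, Add(9, 39))) = Mul(156, Add(65, 48)) = Mul(156, 113) = 17628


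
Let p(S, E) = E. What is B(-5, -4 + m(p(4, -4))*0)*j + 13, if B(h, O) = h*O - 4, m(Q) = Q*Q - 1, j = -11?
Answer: -163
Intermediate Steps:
m(Q) = -1 + Q**2 (m(Q) = Q**2 - 1 = -1 + Q**2)
B(h, O) = -4 + O*h (B(h, O) = O*h - 4 = -4 + O*h)
B(-5, -4 + m(p(4, -4))*0)*j + 13 = (-4 + (-4 + (-1 + (-4)**2)*0)*(-5))*(-11) + 13 = (-4 + (-4 + (-1 + 16)*0)*(-5))*(-11) + 13 = (-4 + (-4 + 15*0)*(-5))*(-11) + 13 = (-4 + (-4 + 0)*(-5))*(-11) + 13 = (-4 - 4*(-5))*(-11) + 13 = (-4 + 20)*(-11) + 13 = 16*(-11) + 13 = -176 + 13 = -163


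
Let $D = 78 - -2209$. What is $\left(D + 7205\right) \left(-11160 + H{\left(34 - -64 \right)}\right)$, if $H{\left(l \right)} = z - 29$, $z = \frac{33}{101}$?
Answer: $- \frac{10726491552}{101} \approx -1.062 \cdot 10^{8}$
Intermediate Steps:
$z = \frac{33}{101}$ ($z = 33 \cdot \frac{1}{101} = \frac{33}{101} \approx 0.32673$)
$D = 2287$ ($D = 78 + 2209 = 2287$)
$H{\left(l \right)} = - \frac{2896}{101}$ ($H{\left(l \right)} = \frac{33}{101} - 29 = - \frac{2896}{101}$)
$\left(D + 7205\right) \left(-11160 + H{\left(34 - -64 \right)}\right) = \left(2287 + 7205\right) \left(-11160 - \frac{2896}{101}\right) = 9492 \left(- \frac{1130056}{101}\right) = - \frac{10726491552}{101}$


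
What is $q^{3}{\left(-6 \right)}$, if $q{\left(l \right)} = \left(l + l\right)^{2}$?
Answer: $2985984$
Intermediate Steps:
$q{\left(l \right)} = 4 l^{2}$ ($q{\left(l \right)} = \left(2 l\right)^{2} = 4 l^{2}$)
$q^{3}{\left(-6 \right)} = \left(4 \left(-6\right)^{2}\right)^{3} = \left(4 \cdot 36\right)^{3} = 144^{3} = 2985984$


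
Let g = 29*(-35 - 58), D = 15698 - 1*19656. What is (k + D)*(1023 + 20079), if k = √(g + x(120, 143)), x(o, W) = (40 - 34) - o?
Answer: -83521716 + 21102*I*√2811 ≈ -8.3522e+7 + 1.1188e+6*I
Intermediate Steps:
x(o, W) = 6 - o
D = -3958 (D = 15698 - 19656 = -3958)
g = -2697 (g = 29*(-93) = -2697)
k = I*√2811 (k = √(-2697 + (6 - 1*120)) = √(-2697 + (6 - 120)) = √(-2697 - 114) = √(-2811) = I*√2811 ≈ 53.019*I)
(k + D)*(1023 + 20079) = (I*√2811 - 3958)*(1023 + 20079) = (-3958 + I*√2811)*21102 = -83521716 + 21102*I*√2811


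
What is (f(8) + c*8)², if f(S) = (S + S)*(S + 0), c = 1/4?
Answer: 16900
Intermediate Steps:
c = ¼ ≈ 0.25000
f(S) = 2*S² (f(S) = (2*S)*S = 2*S²)
(f(8) + c*8)² = (2*8² + (¼)*8)² = (2*64 + 2)² = (128 + 2)² = 130² = 16900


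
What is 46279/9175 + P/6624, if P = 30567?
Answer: 8507309/880800 ≈ 9.6586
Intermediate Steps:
46279/9175 + P/6624 = 46279/9175 + 30567/6624 = 46279*(1/9175) + 30567*(1/6624) = 46279/9175 + 443/96 = 8507309/880800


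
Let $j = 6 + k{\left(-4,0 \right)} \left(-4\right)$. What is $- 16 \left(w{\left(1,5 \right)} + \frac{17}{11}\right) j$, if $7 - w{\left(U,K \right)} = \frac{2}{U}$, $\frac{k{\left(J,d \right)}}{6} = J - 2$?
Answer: $- \frac{172800}{11} \approx -15709.0$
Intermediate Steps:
$k{\left(J,d \right)} = -12 + 6 J$ ($k{\left(J,d \right)} = 6 \left(J - 2\right) = 6 \left(-2 + J\right) = -12 + 6 J$)
$w{\left(U,K \right)} = 7 - \frac{2}{U}$
$j = 150$ ($j = 6 + \left(-12 + 6 \left(-4\right)\right) \left(-4\right) = 6 + \left(-12 - 24\right) \left(-4\right) = 6 - -144 = 6 + 144 = 150$)
$- 16 \left(w{\left(1,5 \right)} + \frac{17}{11}\right) j = - 16 \left(\left(7 - \frac{2}{1}\right) + \frac{17}{11}\right) 150 = - 16 \left(\left(7 - 2\right) + 17 \cdot \frac{1}{11}\right) 150 = - 16 \left(\left(7 - 2\right) + \frac{17}{11}\right) 150 = - 16 \left(5 + \frac{17}{11}\right) 150 = - 16 \cdot \frac{72}{11} \cdot 150 = \left(-16\right) \frac{10800}{11} = - \frac{172800}{11}$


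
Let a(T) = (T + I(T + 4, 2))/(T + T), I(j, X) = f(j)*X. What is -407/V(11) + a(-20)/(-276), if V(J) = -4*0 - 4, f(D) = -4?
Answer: 280823/2760 ≈ 101.75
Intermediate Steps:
V(J) = -4 (V(J) = 0 - 4 = -4)
I(j, X) = -4*X
a(T) = (-8 + T)/(2*T) (a(T) = (T - 4*2)/(T + T) = (T - 8)/((2*T)) = (-8 + T)*(1/(2*T)) = (-8 + T)/(2*T))
-407/V(11) + a(-20)/(-276) = -407/(-4) + ((½)*(-8 - 20)/(-20))/(-276) = -407*(-¼) + ((½)*(-1/20)*(-28))*(-1/276) = 407/4 + (7/10)*(-1/276) = 407/4 - 7/2760 = 280823/2760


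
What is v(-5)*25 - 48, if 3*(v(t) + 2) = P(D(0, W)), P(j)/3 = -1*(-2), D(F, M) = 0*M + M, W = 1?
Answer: -48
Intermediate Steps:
D(F, M) = M (D(F, M) = 0 + M = M)
P(j) = 6 (P(j) = 3*(-1*(-2)) = 3*2 = 6)
v(t) = 0 (v(t) = -2 + (⅓)*6 = -2 + 2 = 0)
v(-5)*25 - 48 = 0*25 - 48 = 0 - 48 = -48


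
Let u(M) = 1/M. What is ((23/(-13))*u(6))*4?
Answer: -46/39 ≈ -1.1795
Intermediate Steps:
((23/(-13))*u(6))*4 = ((23/(-13))/6)*4 = ((23*(-1/13))*(1/6))*4 = -23/13*1/6*4 = -23/78*4 = -46/39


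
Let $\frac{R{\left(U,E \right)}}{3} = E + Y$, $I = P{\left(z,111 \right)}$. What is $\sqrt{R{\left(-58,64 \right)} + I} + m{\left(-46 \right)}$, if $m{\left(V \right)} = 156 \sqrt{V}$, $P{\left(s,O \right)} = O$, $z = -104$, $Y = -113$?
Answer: $i \left(6 + 156 \sqrt{46}\right) \approx 1064.0 i$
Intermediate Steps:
$I = 111$
$R{\left(U,E \right)} = -339 + 3 E$ ($R{\left(U,E \right)} = 3 \left(E - 113\right) = 3 \left(-113 + E\right) = -339 + 3 E$)
$\sqrt{R{\left(-58,64 \right)} + I} + m{\left(-46 \right)} = \sqrt{\left(-339 + 3 \cdot 64\right) + 111} + 156 \sqrt{-46} = \sqrt{\left(-339 + 192\right) + 111} + 156 i \sqrt{46} = \sqrt{-147 + 111} + 156 i \sqrt{46} = \sqrt{-36} + 156 i \sqrt{46} = 6 i + 156 i \sqrt{46}$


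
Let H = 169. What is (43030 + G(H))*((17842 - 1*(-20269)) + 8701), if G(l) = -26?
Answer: 2013103248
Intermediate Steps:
(43030 + G(H))*((17842 - 1*(-20269)) + 8701) = (43030 - 26)*((17842 - 1*(-20269)) + 8701) = 43004*((17842 + 20269) + 8701) = 43004*(38111 + 8701) = 43004*46812 = 2013103248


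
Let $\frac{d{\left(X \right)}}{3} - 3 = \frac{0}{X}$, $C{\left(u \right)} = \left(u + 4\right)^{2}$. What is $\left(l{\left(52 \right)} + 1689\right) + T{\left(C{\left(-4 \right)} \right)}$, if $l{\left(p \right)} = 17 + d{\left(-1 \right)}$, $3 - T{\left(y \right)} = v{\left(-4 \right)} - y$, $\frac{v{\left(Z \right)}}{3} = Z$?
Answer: $1730$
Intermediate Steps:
$C{\left(u \right)} = \left(4 + u\right)^{2}$
$v{\left(Z \right)} = 3 Z$
$d{\left(X \right)} = 9$ ($d{\left(X \right)} = 9 + 3 \frac{0}{X} = 9 + 3 \cdot 0 = 9 + 0 = 9$)
$T{\left(y \right)} = 15 + y$ ($T{\left(y \right)} = 3 - \left(3 \left(-4\right) - y\right) = 3 - \left(-12 - y\right) = 3 + \left(12 + y\right) = 15 + y$)
$l{\left(p \right)} = 26$ ($l{\left(p \right)} = 17 + 9 = 26$)
$\left(l{\left(52 \right)} + 1689\right) + T{\left(C{\left(-4 \right)} \right)} = \left(26 + 1689\right) + \left(15 + \left(4 - 4\right)^{2}\right) = 1715 + \left(15 + 0^{2}\right) = 1715 + \left(15 + 0\right) = 1715 + 15 = 1730$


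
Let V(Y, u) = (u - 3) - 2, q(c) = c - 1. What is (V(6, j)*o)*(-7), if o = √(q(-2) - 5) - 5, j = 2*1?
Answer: -105 + 42*I*√2 ≈ -105.0 + 59.397*I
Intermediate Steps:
q(c) = -1 + c
j = 2
o = -5 + 2*I*√2 (o = √((-1 - 2) - 5) - 5 = √(-3 - 5) - 5 = √(-8) - 5 = 2*I*√2 - 5 = -5 + 2*I*√2 ≈ -5.0 + 2.8284*I)
V(Y, u) = -5 + u (V(Y, u) = (-3 + u) - 2 = -5 + u)
(V(6, j)*o)*(-7) = ((-5 + 2)*(-5 + 2*I*√2))*(-7) = -3*(-5 + 2*I*√2)*(-7) = (15 - 6*I*√2)*(-7) = -105 + 42*I*√2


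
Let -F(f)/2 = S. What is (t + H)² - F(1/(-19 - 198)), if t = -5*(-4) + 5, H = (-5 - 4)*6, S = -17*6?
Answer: 637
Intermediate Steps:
S = -102
F(f) = 204 (F(f) = -2*(-102) = 204)
H = -54 (H = -9*6 = -54)
t = 25 (t = 20 + 5 = 25)
(t + H)² - F(1/(-19 - 198)) = (25 - 54)² - 1*204 = (-29)² - 204 = 841 - 204 = 637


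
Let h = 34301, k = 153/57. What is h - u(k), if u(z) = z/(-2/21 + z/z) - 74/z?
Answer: 631968656/18411 ≈ 34326.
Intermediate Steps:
k = 51/19 (k = 153*(1/57) = 51/19 ≈ 2.6842)
u(z) = -74/z + 21*z/19 (u(z) = z/(-2*1/21 + 1) - 74/z = z/(-2/21 + 1) - 74/z = z/(19/21) - 74/z = z*(21/19) - 74/z = 21*z/19 - 74/z = -74/z + 21*z/19)
h - u(k) = 34301 - (-74/51/19 + (21/19)*(51/19)) = 34301 - (-74*19/51 + 1071/361) = 34301 - (-1406/51 + 1071/361) = 34301 - 1*(-452945/18411) = 34301 + 452945/18411 = 631968656/18411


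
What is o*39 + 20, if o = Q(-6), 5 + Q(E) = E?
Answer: -409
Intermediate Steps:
Q(E) = -5 + E
o = -11 (o = -5 - 6 = -11)
o*39 + 20 = -11*39 + 20 = -429 + 20 = -409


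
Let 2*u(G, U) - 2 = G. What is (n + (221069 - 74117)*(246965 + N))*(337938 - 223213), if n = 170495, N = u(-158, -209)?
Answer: 4162304330732275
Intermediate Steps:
u(G, U) = 1 + G/2
N = -78 (N = 1 + (½)*(-158) = 1 - 79 = -78)
(n + (221069 - 74117)*(246965 + N))*(337938 - 223213) = (170495 + (221069 - 74117)*(246965 - 78))*(337938 - 223213) = (170495 + 146952*246887)*114725 = (170495 + 36280538424)*114725 = 36280708919*114725 = 4162304330732275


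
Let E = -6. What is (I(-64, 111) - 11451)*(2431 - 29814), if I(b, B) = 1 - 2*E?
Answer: 313206754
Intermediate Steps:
I(b, B) = 13 (I(b, B) = 1 - 2*(-6) = 1 + 12 = 13)
(I(-64, 111) - 11451)*(2431 - 29814) = (13 - 11451)*(2431 - 29814) = -11438*(-27383) = 313206754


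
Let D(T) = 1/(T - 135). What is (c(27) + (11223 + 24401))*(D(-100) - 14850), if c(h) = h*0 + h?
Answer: -124413112901/235 ≈ -5.2942e+8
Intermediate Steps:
c(h) = h (c(h) = 0 + h = h)
D(T) = 1/(-135 + T)
(c(27) + (11223 + 24401))*(D(-100) - 14850) = (27 + (11223 + 24401))*(1/(-135 - 100) - 14850) = (27 + 35624)*(1/(-235) - 14850) = 35651*(-1/235 - 14850) = 35651*(-3489751/235) = -124413112901/235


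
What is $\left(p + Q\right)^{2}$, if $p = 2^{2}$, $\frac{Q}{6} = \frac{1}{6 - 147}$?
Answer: $\frac{34596}{2209} \approx 15.661$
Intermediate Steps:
$Q = - \frac{2}{47}$ ($Q = \frac{6}{6 - 147} = \frac{6}{-141} = 6 \left(- \frac{1}{141}\right) = - \frac{2}{47} \approx -0.042553$)
$p = 4$
$\left(p + Q\right)^{2} = \left(4 - \frac{2}{47}\right)^{2} = \left(\frac{186}{47}\right)^{2} = \frac{34596}{2209}$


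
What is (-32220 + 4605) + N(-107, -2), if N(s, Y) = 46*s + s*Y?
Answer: -32323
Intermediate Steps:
N(s, Y) = 46*s + Y*s
(-32220 + 4605) + N(-107, -2) = (-32220 + 4605) - 107*(46 - 2) = -27615 - 107*44 = -27615 - 4708 = -32323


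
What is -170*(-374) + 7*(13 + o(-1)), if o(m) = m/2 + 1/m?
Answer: 127321/2 ≈ 63661.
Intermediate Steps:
o(m) = 1/m + m/2 (o(m) = m*(1/2) + 1/m = m/2 + 1/m = 1/m + m/2)
-170*(-374) + 7*(13 + o(-1)) = -170*(-374) + 7*(13 + (1/(-1) + (1/2)*(-1))) = 63580 + 7*(13 + (-1 - 1/2)) = 63580 + 7*(13 - 3/2) = 63580 + 7*(23/2) = 63580 + 161/2 = 127321/2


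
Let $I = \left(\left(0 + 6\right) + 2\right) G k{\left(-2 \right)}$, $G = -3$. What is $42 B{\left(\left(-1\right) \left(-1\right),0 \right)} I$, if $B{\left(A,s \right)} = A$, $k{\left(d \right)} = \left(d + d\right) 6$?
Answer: $24192$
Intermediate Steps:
$k{\left(d \right)} = 12 d$ ($k{\left(d \right)} = 2 d 6 = 12 d$)
$I = 576$ ($I = \left(\left(0 + 6\right) + 2\right) \left(-3\right) 12 \left(-2\right) = \left(6 + 2\right) \left(-3\right) \left(-24\right) = 8 \left(-3\right) \left(-24\right) = \left(-24\right) \left(-24\right) = 576$)
$42 B{\left(\left(-1\right) \left(-1\right),0 \right)} I = 42 \left(\left(-1\right) \left(-1\right)\right) 576 = 42 \cdot 1 \cdot 576 = 42 \cdot 576 = 24192$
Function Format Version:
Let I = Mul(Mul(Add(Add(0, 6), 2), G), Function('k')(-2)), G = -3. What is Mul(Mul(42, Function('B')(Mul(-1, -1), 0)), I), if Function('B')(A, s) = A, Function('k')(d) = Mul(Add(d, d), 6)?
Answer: 24192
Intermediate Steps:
Function('k')(d) = Mul(12, d) (Function('k')(d) = Mul(Mul(2, d), 6) = Mul(12, d))
I = 576 (I = Mul(Mul(Add(Add(0, 6), 2), -3), Mul(12, -2)) = Mul(Mul(Add(6, 2), -3), -24) = Mul(Mul(8, -3), -24) = Mul(-24, -24) = 576)
Mul(Mul(42, Function('B')(Mul(-1, -1), 0)), I) = Mul(Mul(42, Mul(-1, -1)), 576) = Mul(Mul(42, 1), 576) = Mul(42, 576) = 24192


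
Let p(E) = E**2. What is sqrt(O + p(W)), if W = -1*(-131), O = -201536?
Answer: 25*I*sqrt(295) ≈ 429.39*I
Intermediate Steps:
W = 131
sqrt(O + p(W)) = sqrt(-201536 + 131**2) = sqrt(-201536 + 17161) = sqrt(-184375) = 25*I*sqrt(295)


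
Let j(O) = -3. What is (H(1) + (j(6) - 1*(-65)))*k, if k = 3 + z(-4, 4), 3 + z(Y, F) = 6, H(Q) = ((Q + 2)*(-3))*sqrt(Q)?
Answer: 318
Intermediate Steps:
H(Q) = sqrt(Q)*(-6 - 3*Q) (H(Q) = ((2 + Q)*(-3))*sqrt(Q) = (-6 - 3*Q)*sqrt(Q) = sqrt(Q)*(-6 - 3*Q))
z(Y, F) = 3 (z(Y, F) = -3 + 6 = 3)
k = 6 (k = 3 + 3 = 6)
(H(1) + (j(6) - 1*(-65)))*k = (3*sqrt(1)*(-2 - 1*1) + (-3 - 1*(-65)))*6 = (3*1*(-2 - 1) + (-3 + 65))*6 = (3*1*(-3) + 62)*6 = (-9 + 62)*6 = 53*6 = 318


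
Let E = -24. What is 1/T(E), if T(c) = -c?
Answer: 1/24 ≈ 0.041667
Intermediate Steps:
1/T(E) = 1/(-1*(-24)) = 1/24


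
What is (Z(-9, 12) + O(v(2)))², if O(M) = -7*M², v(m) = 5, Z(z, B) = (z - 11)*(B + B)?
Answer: 429025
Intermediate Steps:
Z(z, B) = 2*B*(-11 + z) (Z(z, B) = (-11 + z)*(2*B) = 2*B*(-11 + z))
(Z(-9, 12) + O(v(2)))² = (2*12*(-11 - 9) - 7*5²)² = (2*12*(-20) - 7*25)² = (-480 - 175)² = (-655)² = 429025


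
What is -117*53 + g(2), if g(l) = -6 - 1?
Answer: -6208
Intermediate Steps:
g(l) = -7
-117*53 + g(2) = -117*53 - 7 = -6201 - 7 = -6208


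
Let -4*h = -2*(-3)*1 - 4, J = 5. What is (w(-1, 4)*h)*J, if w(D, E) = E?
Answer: -10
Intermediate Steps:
h = -½ (h = -(-2*(-3)*1 - 4)/4 = -(6*1 - 4)/4 = -(6 - 4)/4 = -¼*2 = -½ ≈ -0.50000)
(w(-1, 4)*h)*J = (4*(-½))*5 = -2*5 = -10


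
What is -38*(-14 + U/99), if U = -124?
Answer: 57380/99 ≈ 579.60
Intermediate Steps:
-38*(-14 + U/99) = -38*(-14 - 124/99) = -38*(-1510/99) = 57380/99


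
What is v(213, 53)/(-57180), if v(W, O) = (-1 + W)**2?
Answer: -11236/14295 ≈ -0.78601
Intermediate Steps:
v(213, 53)/(-57180) = (-1 + 213)**2/(-57180) = 212**2*(-1/57180) = 44944*(-1/57180) = -11236/14295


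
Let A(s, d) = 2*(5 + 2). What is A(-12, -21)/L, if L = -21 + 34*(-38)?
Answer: -14/1313 ≈ -0.010663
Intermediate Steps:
A(s, d) = 14 (A(s, d) = 2*7 = 14)
L = -1313 (L = -21 - 1292 = -1313)
A(-12, -21)/L = 14/(-1313) = 14*(-1/1313) = -14/1313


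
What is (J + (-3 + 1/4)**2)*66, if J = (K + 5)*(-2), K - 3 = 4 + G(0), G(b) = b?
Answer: -8679/8 ≈ -1084.9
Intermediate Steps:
K = 7 (K = 3 + (4 + 0) = 3 + 4 = 7)
J = -24 (J = (7 + 5)*(-2) = 12*(-2) = -24)
(J + (-3 + 1/4)**2)*66 = (-24 + (-3 + 1/4)**2)*66 = (-24 + (-11/4)**2)*66 = (-24 + 121/16)*66 = -263/16*66 = -8679/8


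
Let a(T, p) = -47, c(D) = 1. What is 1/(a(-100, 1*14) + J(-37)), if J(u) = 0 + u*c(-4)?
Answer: -1/84 ≈ -0.011905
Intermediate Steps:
J(u) = u (J(u) = 0 + u*1 = 0 + u = u)
1/(a(-100, 1*14) + J(-37)) = 1/(-47 - 37) = 1/(-84) = -1/84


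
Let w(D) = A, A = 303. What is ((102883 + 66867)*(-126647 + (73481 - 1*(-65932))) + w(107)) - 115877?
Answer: 2166912926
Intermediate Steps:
w(D) = 303
((102883 + 66867)*(-126647 + (73481 - 1*(-65932))) + w(107)) - 115877 = ((102883 + 66867)*(-126647 + (73481 - 1*(-65932))) + 303) - 115877 = (169750*(-126647 + (73481 + 65932)) + 303) - 115877 = (169750*(-126647 + 139413) + 303) - 115877 = (169750*12766 + 303) - 115877 = (2167028500 + 303) - 115877 = 2167028803 - 115877 = 2166912926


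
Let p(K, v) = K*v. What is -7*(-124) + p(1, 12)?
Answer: 880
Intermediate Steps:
-7*(-124) + p(1, 12) = -7*(-124) + 1*12 = 868 + 12 = 880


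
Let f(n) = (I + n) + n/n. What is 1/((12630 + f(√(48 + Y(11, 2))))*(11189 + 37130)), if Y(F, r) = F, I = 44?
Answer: 12675/7762716293554 - √59/7762716293554 ≈ 1.6318e-9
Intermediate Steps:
f(n) = 45 + n (f(n) = (44 + n) + n/n = (44 + n) + 1 = 45 + n)
1/((12630 + f(√(48 + Y(11, 2))))*(11189 + 37130)) = 1/((12630 + (45 + √(48 + 11)))*(11189 + 37130)) = 1/((12630 + (45 + √59))*48319) = 1/((12675 + √59)*48319) = 1/(612443325 + 48319*√59)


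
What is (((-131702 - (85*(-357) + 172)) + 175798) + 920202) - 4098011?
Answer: -3103540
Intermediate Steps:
(((-131702 - (85*(-357) + 172)) + 175798) + 920202) - 4098011 = (((-131702 - (-30345 + 172)) + 175798) + 920202) - 4098011 = (((-131702 - 1*(-30173)) + 175798) + 920202) - 4098011 = (((-131702 + 30173) + 175798) + 920202) - 4098011 = ((-101529 + 175798) + 920202) - 4098011 = (74269 + 920202) - 4098011 = 994471 - 4098011 = -3103540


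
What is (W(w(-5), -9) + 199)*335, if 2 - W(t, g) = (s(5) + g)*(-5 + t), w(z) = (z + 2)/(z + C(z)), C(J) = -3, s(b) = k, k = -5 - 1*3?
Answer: 327965/8 ≈ 40996.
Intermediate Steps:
k = -8 (k = -5 - 3 = -8)
s(b) = -8
w(z) = (2 + z)/(-3 + z) (w(z) = (z + 2)/(z - 3) = (2 + z)/(-3 + z))
W(t, g) = 2 - (-8 + g)*(-5 + t)
(W(w(-5), -9) + 199)*335 = ((-38 + 5*(-9) + 8*((2 - 5)/(-3 - 5)) - 1*(-9)*(2 - 5)/(-3 - 5)) + 199)*335 = ((-38 - 45 + 8*(-3/(-8)) - 1*(-9)*-3/(-8)) + 199)*335 = ((-38 - 45 + 8*(-⅛*(-3)) - 1*(-9)*(-⅛*(-3))) + 199)*335 = ((-38 - 45 + 8*(3/8) - 1*(-9)*3/8) + 199)*335 = ((-38 - 45 + 3 + 27/8) + 199)*335 = (-613/8 + 199)*335 = (979/8)*335 = 327965/8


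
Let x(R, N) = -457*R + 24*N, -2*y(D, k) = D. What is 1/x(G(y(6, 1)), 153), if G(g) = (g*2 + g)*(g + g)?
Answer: -1/21006 ≈ -4.7605e-5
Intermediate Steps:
y(D, k) = -D/2
G(g) = 6*g² (G(g) = (2*g + g)*(2*g) = (3*g)*(2*g) = 6*g²)
1/x(G(y(6, 1)), 153) = 1/(-2742*(-½*6)² + 24*153) = 1/(-2742*(-3)² + 3672) = 1/(-2742*9 + 3672) = 1/(-457*54 + 3672) = 1/(-24678 + 3672) = 1/(-21006) = -1/21006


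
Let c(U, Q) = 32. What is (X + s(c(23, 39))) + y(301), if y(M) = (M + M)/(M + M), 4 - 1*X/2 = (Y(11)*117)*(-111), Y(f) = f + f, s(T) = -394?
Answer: 571043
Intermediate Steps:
Y(f) = 2*f
X = 571436 (X = 8 - 2*(2*11)*117*(-111) = 8 - 2*22*117*(-111) = 8 - 5148*(-111) = 8 - 2*(-285714) = 8 + 571428 = 571436)
y(M) = 1 (y(M) = (2*M)/((2*M)) = (2*M)*(1/(2*M)) = 1)
(X + s(c(23, 39))) + y(301) = (571436 - 394) + 1 = 571042 + 1 = 571043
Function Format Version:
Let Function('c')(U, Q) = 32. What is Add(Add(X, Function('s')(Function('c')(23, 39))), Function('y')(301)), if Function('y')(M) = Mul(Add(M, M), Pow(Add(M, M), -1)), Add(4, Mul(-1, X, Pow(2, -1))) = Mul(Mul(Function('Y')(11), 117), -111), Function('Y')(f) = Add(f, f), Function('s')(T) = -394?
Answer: 571043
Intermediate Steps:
Function('Y')(f) = Mul(2, f)
X = 571436 (X = Add(8, Mul(-2, Mul(Mul(Mul(2, 11), 117), -111))) = Add(8, Mul(-2, Mul(Mul(22, 117), -111))) = Add(8, Mul(-2, Mul(2574, -111))) = Add(8, Mul(-2, -285714)) = Add(8, 571428) = 571436)
Function('y')(M) = 1 (Function('y')(M) = Mul(Mul(2, M), Pow(Mul(2, M), -1)) = Mul(Mul(2, M), Mul(Rational(1, 2), Pow(M, -1))) = 1)
Add(Add(X, Function('s')(Function('c')(23, 39))), Function('y')(301)) = Add(Add(571436, -394), 1) = Add(571042, 1) = 571043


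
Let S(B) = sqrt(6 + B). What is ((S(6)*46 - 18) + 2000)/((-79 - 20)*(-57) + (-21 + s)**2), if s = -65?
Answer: 1982/13039 + 92*sqrt(3)/13039 ≈ 0.16423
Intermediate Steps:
((S(6)*46 - 18) + 2000)/((-79 - 20)*(-57) + (-21 + s)**2) = ((sqrt(6 + 6)*46 - 18) + 2000)/((-79 - 20)*(-57) + (-21 - 65)**2) = ((sqrt(12)*46 - 18) + 2000)/(-99*(-57) + (-86)**2) = (((2*sqrt(3))*46 - 18) + 2000)/(5643 + 7396) = ((92*sqrt(3) - 18) + 2000)/13039 = ((-18 + 92*sqrt(3)) + 2000)*(1/13039) = (1982 + 92*sqrt(3))*(1/13039) = 1982/13039 + 92*sqrt(3)/13039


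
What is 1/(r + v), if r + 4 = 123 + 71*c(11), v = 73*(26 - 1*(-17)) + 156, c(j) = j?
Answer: 1/4195 ≈ 0.00023838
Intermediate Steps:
v = 3295 (v = 73*(26 + 17) + 156 = 73*43 + 156 = 3139 + 156 = 3295)
r = 900 (r = -4 + (123 + 71*11) = -4 + (123 + 781) = -4 + 904 = 900)
1/(r + v) = 1/(900 + 3295) = 1/4195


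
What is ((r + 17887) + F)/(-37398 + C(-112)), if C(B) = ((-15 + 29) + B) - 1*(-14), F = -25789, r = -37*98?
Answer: 5764/18741 ≈ 0.30756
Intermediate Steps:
r = -3626
C(B) = 28 + B (C(B) = (14 + B) + 14 = 28 + B)
((r + 17887) + F)/(-37398 + C(-112)) = ((-3626 + 17887) - 25789)/(-37398 + (28 - 112)) = (14261 - 25789)/(-37398 - 84) = -11528/(-37482) = -11528*(-1/37482) = 5764/18741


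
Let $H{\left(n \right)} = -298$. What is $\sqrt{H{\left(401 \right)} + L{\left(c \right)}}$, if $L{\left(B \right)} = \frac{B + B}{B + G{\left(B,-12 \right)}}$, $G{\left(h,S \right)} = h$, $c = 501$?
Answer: $3 i \sqrt{33} \approx 17.234 i$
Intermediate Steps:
$L{\left(B \right)} = 1$ ($L{\left(B \right)} = \frac{B + B}{B + B} = \frac{2 B}{2 B} = 2 B \frac{1}{2 B} = 1$)
$\sqrt{H{\left(401 \right)} + L{\left(c \right)}} = \sqrt{-298 + 1} = \sqrt{-297} = 3 i \sqrt{33}$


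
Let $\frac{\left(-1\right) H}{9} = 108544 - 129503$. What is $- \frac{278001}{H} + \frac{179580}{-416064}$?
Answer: $- \frac{1384634843}{726690448} \approx -1.9054$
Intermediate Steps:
$H = 188631$ ($H = - 9 \left(108544 - 129503\right) = \left(-9\right) \left(-20959\right) = 188631$)
$- \frac{278001}{H} + \frac{179580}{-416064} = - \frac{278001}{188631} + \frac{179580}{-416064} = \left(-278001\right) \frac{1}{188631} + 179580 \left(- \frac{1}{416064}\right) = - \frac{30889}{20959} - \frac{14965}{34672} = - \frac{1384634843}{726690448}$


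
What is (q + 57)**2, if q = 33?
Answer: 8100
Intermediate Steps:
(q + 57)**2 = (33 + 57)**2 = 90**2 = 8100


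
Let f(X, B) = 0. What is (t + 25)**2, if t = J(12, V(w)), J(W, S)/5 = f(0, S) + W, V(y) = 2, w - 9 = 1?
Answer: 7225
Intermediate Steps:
w = 10 (w = 9 + 1 = 10)
J(W, S) = 5*W (J(W, S) = 5*(0 + W) = 5*W)
t = 60 (t = 5*12 = 60)
(t + 25)**2 = (60 + 25)**2 = 85**2 = 7225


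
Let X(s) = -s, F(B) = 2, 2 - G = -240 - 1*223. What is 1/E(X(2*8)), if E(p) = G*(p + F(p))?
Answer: -1/6510 ≈ -0.00015361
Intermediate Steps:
G = 465 (G = 2 - (-240 - 1*223) = 2 - (-240 - 223) = 2 - 1*(-463) = 2 + 463 = 465)
E(p) = 930 + 465*p (E(p) = 465*(p + 2) = 465*(2 + p) = 930 + 465*p)
1/E(X(2*8)) = 1/(930 + 465*(-2*8)) = 1/(930 + 465*(-1*16)) = 1/(930 + 465*(-16)) = 1/(930 - 7440) = 1/(-6510) = -1/6510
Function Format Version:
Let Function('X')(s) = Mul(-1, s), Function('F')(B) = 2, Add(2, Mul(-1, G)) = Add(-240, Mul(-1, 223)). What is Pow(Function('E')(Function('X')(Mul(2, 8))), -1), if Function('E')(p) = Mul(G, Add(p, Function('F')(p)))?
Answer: Rational(-1, 6510) ≈ -0.00015361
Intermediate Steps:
G = 465 (G = Add(2, Mul(-1, Add(-240, Mul(-1, 223)))) = Add(2, Mul(-1, Add(-240, -223))) = Add(2, Mul(-1, -463)) = Add(2, 463) = 465)
Function('E')(p) = Add(930, Mul(465, p)) (Function('E')(p) = Mul(465, Add(p, 2)) = Mul(465, Add(2, p)) = Add(930, Mul(465, p)))
Pow(Function('E')(Function('X')(Mul(2, 8))), -1) = Pow(Add(930, Mul(465, Mul(-1, Mul(2, 8)))), -1) = Pow(Add(930, Mul(465, Mul(-1, 16))), -1) = Pow(Add(930, Mul(465, -16)), -1) = Pow(Add(930, -7440), -1) = Pow(-6510, -1) = Rational(-1, 6510)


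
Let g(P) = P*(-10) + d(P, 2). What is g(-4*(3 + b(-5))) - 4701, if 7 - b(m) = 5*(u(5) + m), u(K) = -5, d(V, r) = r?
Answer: -2299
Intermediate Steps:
b(m) = 32 - 5*m (b(m) = 7 - 5*(-5 + m) = 7 - (-25 + 5*m) = 7 + (25 - 5*m) = 32 - 5*m)
g(P) = 2 - 10*P (g(P) = P*(-10) + 2 = -10*P + 2 = 2 - 10*P)
g(-4*(3 + b(-5))) - 4701 = (2 - (-40)*(3 + (32 - 5*(-5)))) - 4701 = (2 - (-40)*(3 + (32 + 25))) - 4701 = (2 - (-40)*(3 + 57)) - 4701 = (2 - (-40)*60) - 4701 = (2 - 10*(-240)) - 4701 = (2 + 2400) - 4701 = 2402 - 4701 = -2299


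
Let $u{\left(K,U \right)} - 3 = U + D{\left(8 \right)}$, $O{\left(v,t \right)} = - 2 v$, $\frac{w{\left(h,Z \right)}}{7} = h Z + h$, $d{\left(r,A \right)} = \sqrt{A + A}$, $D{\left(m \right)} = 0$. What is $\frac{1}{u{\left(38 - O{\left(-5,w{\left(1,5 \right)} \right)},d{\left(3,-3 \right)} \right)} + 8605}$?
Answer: $\frac{4304}{37048835} - \frac{i \sqrt{6}}{74097670} \approx 0.00011617 - 3.3058 \cdot 10^{-8} i$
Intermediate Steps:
$d{\left(r,A \right)} = \sqrt{2} \sqrt{A}$ ($d{\left(r,A \right)} = \sqrt{2 A} = \sqrt{2} \sqrt{A}$)
$w{\left(h,Z \right)} = 7 h + 7 Z h$ ($w{\left(h,Z \right)} = 7 \left(h Z + h\right) = 7 \left(Z h + h\right) = 7 \left(h + Z h\right) = 7 h + 7 Z h$)
$u{\left(K,U \right)} = 3 + U$ ($u{\left(K,U \right)} = 3 + \left(U + 0\right) = 3 + U$)
$\frac{1}{u{\left(38 - O{\left(-5,w{\left(1,5 \right)} \right)},d{\left(3,-3 \right)} \right)} + 8605} = \frac{1}{\left(3 + \sqrt{2} \sqrt{-3}\right) + 8605} = \frac{1}{\left(3 + \sqrt{2} i \sqrt{3}\right) + 8605} = \frac{1}{\left(3 + i \sqrt{6}\right) + 8605} = \frac{1}{8608 + i \sqrt{6}}$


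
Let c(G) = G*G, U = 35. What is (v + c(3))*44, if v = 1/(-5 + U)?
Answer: 5962/15 ≈ 397.47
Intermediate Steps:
c(G) = G**2
v = 1/30 (v = 1/(-5 + 35) = 1/30 ≈ 0.033333)
(v + c(3))*44 = (1/30 + 3**2)*44 = (1/30 + 9)*44 = (271/30)*44 = 5962/15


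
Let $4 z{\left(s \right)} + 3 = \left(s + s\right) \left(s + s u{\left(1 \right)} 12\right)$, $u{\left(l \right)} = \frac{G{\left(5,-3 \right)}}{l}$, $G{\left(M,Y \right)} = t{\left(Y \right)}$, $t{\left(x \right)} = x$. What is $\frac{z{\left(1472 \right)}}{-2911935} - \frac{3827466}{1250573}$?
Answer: $\frac{145099184631119}{14566349155020} \approx 9.9613$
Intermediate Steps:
$G{\left(M,Y \right)} = Y$
$u{\left(l \right)} = - \frac{3}{l}$
$z{\left(s \right)} = - \frac{3}{4} - \frac{35 s^{2}}{2}$ ($z{\left(s \right)} = - \frac{3}{4} + \frac{\left(s + s\right) \left(s + s \left(- \frac{3}{1}\right) 12\right)}{4} = - \frac{3}{4} + \frac{2 s \left(s + s \left(\left(-3\right) 1\right) 12\right)}{4} = - \frac{3}{4} + \frac{2 s \left(s + s \left(-3\right) 12\right)}{4} = - \frac{3}{4} + \frac{2 s \left(s + - 3 s 12\right)}{4} = - \frac{3}{4} + \frac{2 s \left(s - 36 s\right)}{4} = - \frac{3}{4} + \frac{2 s \left(- 35 s\right)}{4} = - \frac{3}{4} + \frac{\left(-70\right) s^{2}}{4} = - \frac{3}{4} - \frac{35 s^{2}}{2}$)
$\frac{z{\left(1472 \right)}}{-2911935} - \frac{3827466}{1250573} = \frac{- \frac{3}{4} - \frac{35 \cdot 1472^{2}}{2}}{-2911935} - \frac{3827466}{1250573} = \left(- \frac{3}{4} - 37918720\right) \left(- \frac{1}{2911935}\right) - \frac{3827466}{1250573} = \left(- \frac{151674883}{4}\right) \left(- \frac{1}{2911935}\right) - \frac{3827466}{1250573} = \frac{151674883}{11647740} - \frac{3827466}{1250573} = \frac{145099184631119}{14566349155020}$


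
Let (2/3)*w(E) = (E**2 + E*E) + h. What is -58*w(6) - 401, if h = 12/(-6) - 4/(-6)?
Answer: -6549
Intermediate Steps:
h = -4/3 (h = 12*(-1/6) - 4*(-1/6) = -2 + 2/3 = -4/3 ≈ -1.3333)
w(E) = -2 + 3*E**2 (w(E) = 3*((E**2 + E*E) - 4/3)/2 = 3*((E**2 + E**2) - 4/3)/2 = 3*(2*E**2 - 4/3)/2 = 3*(-4/3 + 2*E**2)/2 = -2 + 3*E**2)
-58*w(6) - 401 = -58*(-2 + 3*6**2) - 401 = -58*(-2 + 3*36) - 401 = -58*(-2 + 108) - 401 = -58*106 - 401 = -6148 - 401 = -6549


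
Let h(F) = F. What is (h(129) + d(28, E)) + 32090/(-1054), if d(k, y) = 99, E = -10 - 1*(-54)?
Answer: 104111/527 ≈ 197.55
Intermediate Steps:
E = 44 (E = -10 + 54 = 44)
(h(129) + d(28, E)) + 32090/(-1054) = (129 + 99) + 32090/(-1054) = 228 + 32090*(-1/1054) = 228 - 16045/527 = 104111/527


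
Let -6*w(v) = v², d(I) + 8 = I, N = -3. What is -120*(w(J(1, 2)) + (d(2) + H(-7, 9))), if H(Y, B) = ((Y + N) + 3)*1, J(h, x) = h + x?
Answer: 1740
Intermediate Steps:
d(I) = -8 + I
H(Y, B) = Y (H(Y, B) = ((Y - 3) + 3)*1 = ((-3 + Y) + 3)*1 = Y*1 = Y)
w(v) = -v²/6
-120*(w(J(1, 2)) + (d(2) + H(-7, 9))) = -120*(-(1 + 2)²/6 + ((-8 + 2) - 7)) = -120*(-⅙*3² + (-6 - 7)) = -120*(-⅙*9 - 13) = -120*(-3/2 - 13) = -120*(-29/2) = 1740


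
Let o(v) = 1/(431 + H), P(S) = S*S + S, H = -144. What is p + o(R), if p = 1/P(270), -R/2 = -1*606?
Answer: 73457/20999790 ≈ 0.0034980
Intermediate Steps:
P(S) = S + S² (P(S) = S² + S = S + S²)
R = 1212 (R = -(-2)*606 = -2*(-606) = 1212)
o(v) = 1/287 (o(v) = 1/(431 - 144) = 1/287)
p = 1/73170 (p = 1/(270*(1 + 270)) = 1/(270*271) = 1/73170 ≈ 1.3667e-5)
p + o(R) = 1/73170 + 1/287 = 73457/20999790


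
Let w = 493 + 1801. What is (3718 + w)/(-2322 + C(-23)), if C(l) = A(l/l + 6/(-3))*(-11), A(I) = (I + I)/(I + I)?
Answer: -6012/2333 ≈ -2.5769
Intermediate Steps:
A(I) = 1 (A(I) = (2*I)/((2*I)) = (2*I)*(1/(2*I)) = 1)
w = 2294
C(l) = -11 (C(l) = 1*(-11) = -11)
(3718 + w)/(-2322 + C(-23)) = (3718 + 2294)/(-2322 - 11) = 6012/(-2333) = 6012*(-1/2333) = -6012/2333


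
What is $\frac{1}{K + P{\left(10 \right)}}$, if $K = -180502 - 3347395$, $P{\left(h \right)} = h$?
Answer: $- \frac{1}{3527887} \approx -2.8346 \cdot 10^{-7}$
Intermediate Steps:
$K = -3527897$
$\frac{1}{K + P{\left(10 \right)}} = \frac{1}{-3527897 + 10} = \frac{1}{-3527887} = - \frac{1}{3527887}$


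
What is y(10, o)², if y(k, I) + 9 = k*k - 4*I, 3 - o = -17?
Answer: 121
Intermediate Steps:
o = 20 (o = 3 - 1*(-17) = 3 + 17 = 20)
y(k, I) = -9 + k² - 4*I (y(k, I) = -9 + (k*k - 4*I) = -9 + (k² - 4*I) = -9 + k² - 4*I)
y(10, o)² = (-9 + 10² - 4*20)² = (-9 + 100 - 80)² = 11² = 121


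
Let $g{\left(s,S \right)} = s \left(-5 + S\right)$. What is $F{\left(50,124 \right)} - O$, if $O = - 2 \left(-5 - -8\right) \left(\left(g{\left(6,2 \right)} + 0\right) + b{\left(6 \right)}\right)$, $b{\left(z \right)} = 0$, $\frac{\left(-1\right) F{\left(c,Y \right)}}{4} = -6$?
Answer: $-84$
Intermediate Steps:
$F{\left(c,Y \right)} = 24$ ($F{\left(c,Y \right)} = \left(-4\right) \left(-6\right) = 24$)
$O = 108$ ($O = - 2 \left(-5 - -8\right) \left(\left(6 \left(-5 + 2\right) + 0\right) + 0\right) = - 2 \left(-5 + 8\right) \left(\left(6 \left(-3\right) + 0\right) + 0\right) = \left(-2\right) 3 \left(\left(-18 + 0\right) + 0\right) = - 6 \left(-18 + 0\right) = \left(-6\right) \left(-18\right) = 108$)
$F{\left(50,124 \right)} - O = 24 - 108 = -84$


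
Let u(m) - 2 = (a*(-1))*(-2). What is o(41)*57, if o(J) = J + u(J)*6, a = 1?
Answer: 3705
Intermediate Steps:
u(m) = 4 (u(m) = 2 + (1*(-1))*(-2) = 2 - 1*(-2) = 2 + 2 = 4)
o(J) = 24 + J (o(J) = J + 4*6 = J + 24 = 24 + J)
o(41)*57 = (24 + 41)*57 = 65*57 = 3705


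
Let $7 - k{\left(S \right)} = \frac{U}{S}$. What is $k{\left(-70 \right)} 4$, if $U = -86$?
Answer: $\frac{808}{35} \approx 23.086$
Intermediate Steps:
$k{\left(S \right)} = 7 + \frac{86}{S}$ ($k{\left(S \right)} = 7 - - \frac{86}{S} = 7 + \frac{86}{S}$)
$k{\left(-70 \right)} 4 = \left(7 + \frac{86}{-70}\right) 4 = \left(7 + 86 \left(- \frac{1}{70}\right)\right) 4 = \left(7 - \frac{43}{35}\right) 4 = \frac{202}{35} \cdot 4 = \frac{808}{35}$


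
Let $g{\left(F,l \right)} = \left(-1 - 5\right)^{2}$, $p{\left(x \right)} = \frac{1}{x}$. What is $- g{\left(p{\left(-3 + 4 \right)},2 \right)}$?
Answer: $-36$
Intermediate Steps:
$g{\left(F,l \right)} = 36$ ($g{\left(F,l \right)} = \left(-6\right)^{2} = 36$)
$- g{\left(p{\left(-3 + 4 \right)},2 \right)} = \left(-1\right) 36 = -36$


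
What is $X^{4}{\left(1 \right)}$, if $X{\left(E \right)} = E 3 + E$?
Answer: $256$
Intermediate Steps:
$X{\left(E \right)} = 4 E$ ($X{\left(E \right)} = 3 E + E = 4 E$)
$X^{4}{\left(1 \right)} = \left(4 \cdot 1\right)^{4} = 4^{4} = 256$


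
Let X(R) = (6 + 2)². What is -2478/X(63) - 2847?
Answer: -92343/32 ≈ -2885.7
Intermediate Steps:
X(R) = 64 (X(R) = 8² = 64)
-2478/X(63) - 2847 = -2478/64 - 2847 = -2478*1/64 - 2847 = -1239/32 - 2847 = -92343/32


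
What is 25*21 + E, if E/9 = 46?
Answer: 939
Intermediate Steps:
E = 414 (E = 9*46 = 414)
25*21 + E = 25*21 + 414 = 525 + 414 = 939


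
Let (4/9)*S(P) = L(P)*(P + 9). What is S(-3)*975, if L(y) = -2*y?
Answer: 78975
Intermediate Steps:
S(P) = -9*P*(9 + P)/2 (S(P) = 9*((-2*P)*(P + 9))/4 = 9*((-2*P)*(9 + P))/4 = 9*(-2*P*(9 + P))/4 = -9*P*(9 + P)/2)
S(-3)*975 = -9/2*(-3)*(9 - 3)*975 = -9/2*(-3)*6*975 = 81*975 = 78975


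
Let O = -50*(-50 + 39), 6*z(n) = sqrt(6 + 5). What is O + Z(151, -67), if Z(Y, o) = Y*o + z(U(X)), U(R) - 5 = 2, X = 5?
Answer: -9567 + sqrt(11)/6 ≈ -9566.5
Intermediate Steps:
U(R) = 7 (U(R) = 5 + 2 = 7)
z(n) = sqrt(11)/6 (z(n) = sqrt(6 + 5)/6 = sqrt(11)/6)
Z(Y, o) = sqrt(11)/6 + Y*o (Z(Y, o) = Y*o + sqrt(11)/6 = sqrt(11)/6 + Y*o)
O = 550 (O = -50*(-11) = 550)
O + Z(151, -67) = 550 + (sqrt(11)/6 + 151*(-67)) = 550 + (sqrt(11)/6 - 10117) = 550 + (-10117 + sqrt(11)/6) = -9567 + sqrt(11)/6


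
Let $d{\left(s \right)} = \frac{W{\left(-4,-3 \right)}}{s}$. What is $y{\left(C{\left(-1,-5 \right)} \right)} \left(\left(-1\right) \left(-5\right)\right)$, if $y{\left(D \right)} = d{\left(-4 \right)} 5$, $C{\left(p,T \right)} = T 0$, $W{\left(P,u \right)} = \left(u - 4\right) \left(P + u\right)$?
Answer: $- \frac{1225}{4} \approx -306.25$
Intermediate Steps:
$W{\left(P,u \right)} = \left(-4 + u\right) \left(P + u\right)$
$C{\left(p,T \right)} = 0$
$d{\left(s \right)} = \frac{49}{s}$ ($d{\left(s \right)} = \frac{\left(-3\right)^{2} - -16 - -12 - -12}{s} = \frac{9 + 16 + 12 + 12}{s} = \frac{49}{s}$)
$y{\left(D \right)} = - \frac{245}{4}$ ($y{\left(D \right)} = \frac{49}{-4} \cdot 5 = 49 \left(- \frac{1}{4}\right) 5 = \left(- \frac{49}{4}\right) 5 = - \frac{245}{4}$)
$y{\left(C{\left(-1,-5 \right)} \right)} \left(\left(-1\right) \left(-5\right)\right) = - \frac{245 \left(\left(-1\right) \left(-5\right)\right)}{4} = \left(- \frac{245}{4}\right) 5 = - \frac{1225}{4}$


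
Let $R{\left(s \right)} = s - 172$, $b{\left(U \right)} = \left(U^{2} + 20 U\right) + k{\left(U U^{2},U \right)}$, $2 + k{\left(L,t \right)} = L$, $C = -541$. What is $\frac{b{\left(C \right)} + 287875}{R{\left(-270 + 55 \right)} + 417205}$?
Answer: $- \frac{157770687}{416818} \approx -378.51$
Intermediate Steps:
$k{\left(L,t \right)} = -2 + L$
$b{\left(U \right)} = -2 + U^{2} + U^{3} + 20 U$ ($b{\left(U \right)} = \left(U^{2} + 20 U\right) + \left(-2 + U U^{2}\right) = \left(U^{2} + 20 U\right) + \left(-2 + U^{3}\right) = -2 + U^{2} + U^{3} + 20 U$)
$R{\left(s \right)} = -172 + s$
$\frac{b{\left(C \right)} + 287875}{R{\left(-270 + 55 \right)} + 417205} = \frac{\left(-2 + \left(-541\right)^{2} + \left(-541\right)^{3} + 20 \left(-541\right)\right) + 287875}{\left(-172 + \left(-270 + 55\right)\right) + 417205} = \frac{\left(-2 + 292681 - 158340421 - 10820\right) + 287875}{\left(-172 - 215\right) + 417205} = \frac{-158058562 + 287875}{-387 + 417205} = - \frac{157770687}{416818}$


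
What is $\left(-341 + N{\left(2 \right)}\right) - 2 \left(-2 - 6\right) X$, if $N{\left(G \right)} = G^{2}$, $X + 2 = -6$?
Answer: $43136$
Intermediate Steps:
$X = -8$ ($X = -2 - 6 = -8$)
$\left(-341 + N{\left(2 \right)}\right) - 2 \left(-2 - 6\right) X = \left(-341 + 2^{2}\right) - 2 \left(-2 - 6\right) \left(-8\right) = \left(-341 + 4\right) - 2 \left(-2 - 6\right) \left(-8\right) = - 337 \left(-2\right) \left(-8\right) \left(-8\right) = - 337 \cdot 16 \left(-8\right) = \left(-337\right) \left(-128\right) = 43136$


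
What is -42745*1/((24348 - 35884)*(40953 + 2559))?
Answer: 415/4873344 ≈ 8.5157e-5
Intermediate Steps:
-42745*1/((24348 - 35884)*(40953 + 2559)) = -42745/((-11536*43512)) = -42745/(-501954432) = -42745*(-1/501954432) = 415/4873344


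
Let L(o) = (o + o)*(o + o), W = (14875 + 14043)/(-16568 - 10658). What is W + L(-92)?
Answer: 460867269/13613 ≈ 33855.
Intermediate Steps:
W = -14459/13613 (W = 28918/(-27226) = 28918*(-1/27226) = -14459/13613 ≈ -1.0621)
L(o) = 4*o² (L(o) = (2*o)*(2*o) = 4*o²)
W + L(-92) = -14459/13613 + 4*(-92)² = -14459/13613 + 4*8464 = -14459/13613 + 33856 = 460867269/13613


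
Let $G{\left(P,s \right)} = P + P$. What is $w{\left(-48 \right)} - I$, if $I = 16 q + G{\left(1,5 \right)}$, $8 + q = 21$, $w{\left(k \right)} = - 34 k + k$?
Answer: $1374$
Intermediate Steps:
$w{\left(k \right)} = - 33 k$
$G{\left(P,s \right)} = 2 P$
$q = 13$ ($q = -8 + 21 = 13$)
$I = 210$ ($I = 16 \cdot 13 + 2 \cdot 1 = 208 + 2 = 210$)
$w{\left(-48 \right)} - I = \left(-33\right) \left(-48\right) - 210 = 1584 - 210 = 1374$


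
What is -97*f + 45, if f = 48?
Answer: -4611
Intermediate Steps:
-97*f + 45 = -97*48 + 45 = -4656 + 45 = -4611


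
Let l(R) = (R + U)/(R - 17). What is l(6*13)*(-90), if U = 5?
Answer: -7470/61 ≈ -122.46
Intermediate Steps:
l(R) = (5 + R)/(-17 + R) (l(R) = (R + 5)/(R - 17) = (5 + R)/(-17 + R))
l(6*13)*(-90) = ((5 + 6*13)/(-17 + 6*13))*(-90) = ((5 + 78)/(-17 + 78))*(-90) = (83/61)*(-90) = -7470/61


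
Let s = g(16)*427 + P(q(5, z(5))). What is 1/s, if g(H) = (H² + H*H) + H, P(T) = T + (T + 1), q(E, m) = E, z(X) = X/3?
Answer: 1/225467 ≈ 4.4352e-6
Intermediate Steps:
z(X) = X/3 (z(X) = X*(⅓) = X/3)
P(T) = 1 + 2*T (P(T) = T + (1 + T) = 1 + 2*T)
g(H) = H + 2*H² (g(H) = (H² + H²) + H = 2*H² + H = H + 2*H²)
s = 225467 (s = (16*(1 + 2*16))*427 + (1 + 2*5) = (16*(1 + 32))*427 + (1 + 10) = (16*33)*427 + 11 = 528*427 + 11 = 225456 + 11 = 225467)
1/s = 1/225467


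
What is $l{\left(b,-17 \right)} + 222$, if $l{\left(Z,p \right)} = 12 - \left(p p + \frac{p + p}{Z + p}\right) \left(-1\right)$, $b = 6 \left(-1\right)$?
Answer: $\frac{12063}{23} \approx 524.48$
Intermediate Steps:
$b = -6$
$l{\left(Z,p \right)} = 12 + p^{2} + \frac{2 p}{Z + p}$ ($l{\left(Z,p \right)} = 12 - \left(p^{2} + \frac{2 p}{Z + p}\right) \left(-1\right) = 12 - \left(- p^{2} - \frac{2 p}{Z + p}\right) = 12 + \left(p^{2} + \frac{2 p}{Z + p}\right) = 12 + p^{2} + \frac{2 p}{Z + p}$)
$l{\left(b,-17 \right)} + 222 = \frac{\left(-17\right)^{3} + 12 \left(-6\right) + 14 \left(-17\right) - 6 \left(-17\right)^{2}}{-6 - 17} + 222 = \frac{-4913 - 72 - 238 - 1734}{-23} + 222 = - \frac{-4913 - 72 - 238 - 1734}{23} + 222 = \left(- \frac{1}{23}\right) \left(-6957\right) + 222 = \frac{6957}{23} + 222 = \frac{12063}{23}$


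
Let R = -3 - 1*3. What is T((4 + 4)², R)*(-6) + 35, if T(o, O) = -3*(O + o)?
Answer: 1079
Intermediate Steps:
R = -6 (R = -3 - 3 = -6)
T(o, O) = -3*O - 3*o
T((4 + 4)², R)*(-6) + 35 = (-3*(-6) - 3*(4 + 4)²)*(-6) + 35 = (18 - 3*8²)*(-6) + 35 = (18 - 3*64)*(-6) + 35 = (18 - 192)*(-6) + 35 = -174*(-6) + 35 = 1044 + 35 = 1079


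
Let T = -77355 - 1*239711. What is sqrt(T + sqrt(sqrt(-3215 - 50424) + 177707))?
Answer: sqrt(-317066 + sqrt(177707 + I*sqrt(53639))) ≈ 0.e-4 + 562.71*I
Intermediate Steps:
T = -317066 (T = -77355 - 239711 = -317066)
sqrt(T + sqrt(sqrt(-3215 - 50424) + 177707)) = sqrt(-317066 + sqrt(sqrt(-3215 - 50424) + 177707)) = sqrt(-317066 + sqrt(sqrt(-53639) + 177707)) = sqrt(-317066 + sqrt(I*sqrt(53639) + 177707)) = sqrt(-317066 + sqrt(177707 + I*sqrt(53639)))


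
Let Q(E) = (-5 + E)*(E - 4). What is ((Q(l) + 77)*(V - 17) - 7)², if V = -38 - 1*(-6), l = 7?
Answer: 16597476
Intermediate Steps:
V = -32 (V = -38 + 6 = -32)
Q(E) = (-5 + E)*(-4 + E)
((Q(l) + 77)*(V - 17) - 7)² = (((20 + 7² - 9*7) + 77)*(-32 - 17) - 7)² = (((20 + 49 - 63) + 77)*(-49) - 7)² = ((6 + 77)*(-49) - 7)² = (83*(-49) - 7)² = (-4067 - 7)² = (-4074)² = 16597476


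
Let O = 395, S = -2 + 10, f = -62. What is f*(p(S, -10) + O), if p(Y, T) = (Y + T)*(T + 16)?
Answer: -23746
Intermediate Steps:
S = 8
p(Y, T) = (16 + T)*(T + Y) (p(Y, T) = (T + Y)*(16 + T) = (16 + T)*(T + Y))
f*(p(S, -10) + O) = -62*(((-10)**2 + 16*(-10) + 16*8 - 10*8) + 395) = -62*((100 - 160 + 128 - 80) + 395) = -62*(-12 + 395) = -62*383 = -23746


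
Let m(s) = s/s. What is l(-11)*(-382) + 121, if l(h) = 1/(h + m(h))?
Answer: 796/5 ≈ 159.20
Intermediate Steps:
m(s) = 1
l(h) = 1/(1 + h) (l(h) = 1/(h + 1) = 1/(1 + h))
l(-11)*(-382) + 121 = -382/(1 - 11) + 121 = -382/(-10) + 121 = -1/10*(-382) + 121 = 191/5 + 121 = 796/5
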